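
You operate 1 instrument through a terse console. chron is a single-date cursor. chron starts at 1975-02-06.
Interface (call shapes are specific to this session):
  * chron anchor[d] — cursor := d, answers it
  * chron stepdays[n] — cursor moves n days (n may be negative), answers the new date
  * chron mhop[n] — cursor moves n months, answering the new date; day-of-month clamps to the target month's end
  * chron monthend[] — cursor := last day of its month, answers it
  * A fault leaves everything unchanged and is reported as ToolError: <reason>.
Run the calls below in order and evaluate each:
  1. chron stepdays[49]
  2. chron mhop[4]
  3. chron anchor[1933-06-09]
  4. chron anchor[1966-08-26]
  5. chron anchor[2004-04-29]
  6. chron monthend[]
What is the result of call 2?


==> chron stepdays(n: 49)
<== 1975-03-27
==> chron mhop(n: 4)
<== 1975-07-27
==> chron anchor(d: 1933-06-09)
<== 1933-06-09
==> chron anchor(d: 1966-08-26)
<== 1966-08-26
==> chron anchor(d: 2004-04-29)
<== 2004-04-29
==> chron monthend()
<== 2004-04-30

Answer: 1975-07-27


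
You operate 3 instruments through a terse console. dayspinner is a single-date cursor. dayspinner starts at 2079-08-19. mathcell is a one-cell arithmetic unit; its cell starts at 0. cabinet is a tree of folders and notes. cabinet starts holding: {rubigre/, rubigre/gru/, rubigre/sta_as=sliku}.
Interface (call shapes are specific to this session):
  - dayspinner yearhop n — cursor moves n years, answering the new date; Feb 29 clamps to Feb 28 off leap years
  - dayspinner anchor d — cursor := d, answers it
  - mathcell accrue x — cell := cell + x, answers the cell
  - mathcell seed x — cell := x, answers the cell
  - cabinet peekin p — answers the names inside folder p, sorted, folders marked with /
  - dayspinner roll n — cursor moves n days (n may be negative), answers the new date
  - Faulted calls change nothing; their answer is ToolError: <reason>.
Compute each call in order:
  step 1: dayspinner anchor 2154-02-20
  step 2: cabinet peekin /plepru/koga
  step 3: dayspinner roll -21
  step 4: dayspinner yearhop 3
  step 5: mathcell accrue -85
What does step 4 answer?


% dayspinner anchor(d=2154-02-20) => 2154-02-20
% cabinet peekin(p=/plepru/koga) => ToolError: not found
% dayspinner roll(n=-21) => 2154-01-30
% dayspinner yearhop(n=3) => 2157-01-30
% mathcell accrue(x=-85) => -85

Answer: 2157-01-30


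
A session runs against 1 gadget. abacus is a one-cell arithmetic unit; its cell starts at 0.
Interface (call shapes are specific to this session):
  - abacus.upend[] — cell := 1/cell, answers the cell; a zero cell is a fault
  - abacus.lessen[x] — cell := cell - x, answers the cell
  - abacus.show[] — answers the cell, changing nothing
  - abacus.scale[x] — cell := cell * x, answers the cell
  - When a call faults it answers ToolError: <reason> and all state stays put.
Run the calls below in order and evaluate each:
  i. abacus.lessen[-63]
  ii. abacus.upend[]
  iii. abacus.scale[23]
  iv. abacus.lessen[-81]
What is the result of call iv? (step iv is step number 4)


Answer: 5126/63

Derivation:
# 1. abacus.lessen(x: -63) => 63
# 2. abacus.upend() => 1/63
# 3. abacus.scale(x: 23) => 23/63
# 4. abacus.lessen(x: -81) => 5126/63


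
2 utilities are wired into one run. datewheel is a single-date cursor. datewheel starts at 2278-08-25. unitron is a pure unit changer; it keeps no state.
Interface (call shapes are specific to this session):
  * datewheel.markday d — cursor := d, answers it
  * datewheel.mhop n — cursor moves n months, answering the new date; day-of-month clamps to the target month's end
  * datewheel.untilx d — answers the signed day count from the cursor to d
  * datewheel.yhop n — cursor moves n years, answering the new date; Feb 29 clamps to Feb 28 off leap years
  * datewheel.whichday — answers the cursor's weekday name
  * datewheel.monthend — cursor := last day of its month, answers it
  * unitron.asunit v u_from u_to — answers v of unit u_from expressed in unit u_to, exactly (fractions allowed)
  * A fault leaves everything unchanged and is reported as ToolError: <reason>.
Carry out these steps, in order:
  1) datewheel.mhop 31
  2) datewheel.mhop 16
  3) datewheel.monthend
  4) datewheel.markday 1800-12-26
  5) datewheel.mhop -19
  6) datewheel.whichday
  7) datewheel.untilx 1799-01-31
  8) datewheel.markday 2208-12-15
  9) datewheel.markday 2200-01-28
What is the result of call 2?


Answer: 2282-07-25

Derivation:
→ datewheel.mhop(31)
← 2281-03-25
→ datewheel.mhop(16)
← 2282-07-25
→ datewheel.monthend()
← 2282-07-31
→ datewheel.markday(1800-12-26)
← 1800-12-26
→ datewheel.mhop(-19)
← 1799-05-26
→ datewheel.whichday()
← Sunday
→ datewheel.untilx(1799-01-31)
← -115
→ datewheel.markday(2208-12-15)
← 2208-12-15
→ datewheel.markday(2200-01-28)
← 2200-01-28


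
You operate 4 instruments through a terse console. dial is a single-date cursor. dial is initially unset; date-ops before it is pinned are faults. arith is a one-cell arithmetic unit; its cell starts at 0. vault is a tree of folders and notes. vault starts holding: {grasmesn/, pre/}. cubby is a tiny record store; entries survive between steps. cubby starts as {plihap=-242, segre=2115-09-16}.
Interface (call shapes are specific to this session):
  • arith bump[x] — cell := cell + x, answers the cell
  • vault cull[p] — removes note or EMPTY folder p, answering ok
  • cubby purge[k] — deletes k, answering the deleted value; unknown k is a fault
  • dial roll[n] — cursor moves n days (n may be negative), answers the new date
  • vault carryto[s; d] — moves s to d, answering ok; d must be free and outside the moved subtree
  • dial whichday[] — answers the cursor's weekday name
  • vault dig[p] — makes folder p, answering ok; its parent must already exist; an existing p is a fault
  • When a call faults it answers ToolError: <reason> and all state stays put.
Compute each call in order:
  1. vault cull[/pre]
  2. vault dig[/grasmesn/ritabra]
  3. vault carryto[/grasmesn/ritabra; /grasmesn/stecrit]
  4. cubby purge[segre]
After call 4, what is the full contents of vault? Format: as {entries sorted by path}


Answer: {grasmesn/, grasmesn/stecrit/}

Derivation:
→ vault cull(/pre)
← ok
→ vault dig(/grasmesn/ritabra)
← ok
→ vault carryto(/grasmesn/ritabra, /grasmesn/stecrit)
← ok
→ cubby purge(segre)
← 2115-09-16


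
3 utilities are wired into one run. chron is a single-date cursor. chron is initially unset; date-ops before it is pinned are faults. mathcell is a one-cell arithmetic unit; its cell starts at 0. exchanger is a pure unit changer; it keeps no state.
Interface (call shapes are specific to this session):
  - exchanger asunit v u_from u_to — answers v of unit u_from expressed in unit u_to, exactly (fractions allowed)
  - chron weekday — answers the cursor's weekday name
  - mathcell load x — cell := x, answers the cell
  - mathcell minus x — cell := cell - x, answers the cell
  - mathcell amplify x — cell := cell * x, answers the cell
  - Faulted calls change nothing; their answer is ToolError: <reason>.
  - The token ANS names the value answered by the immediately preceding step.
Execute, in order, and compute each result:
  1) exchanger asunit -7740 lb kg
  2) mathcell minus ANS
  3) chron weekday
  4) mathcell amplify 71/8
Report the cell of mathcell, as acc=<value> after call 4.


Next I call exchanger asunit on v='-7740', u_from='lb', u_to='kg', which returns -17554024719/5000000.
I run mathcell minus on x='ANS', and see 17554024719/5000000.
I invoke chron weekday(), giving ToolError: no date set.
I invoke mathcell amplify on x='71/8', yielding 1246335755049/40000000.

Answer: acc=1246335755049/40000000


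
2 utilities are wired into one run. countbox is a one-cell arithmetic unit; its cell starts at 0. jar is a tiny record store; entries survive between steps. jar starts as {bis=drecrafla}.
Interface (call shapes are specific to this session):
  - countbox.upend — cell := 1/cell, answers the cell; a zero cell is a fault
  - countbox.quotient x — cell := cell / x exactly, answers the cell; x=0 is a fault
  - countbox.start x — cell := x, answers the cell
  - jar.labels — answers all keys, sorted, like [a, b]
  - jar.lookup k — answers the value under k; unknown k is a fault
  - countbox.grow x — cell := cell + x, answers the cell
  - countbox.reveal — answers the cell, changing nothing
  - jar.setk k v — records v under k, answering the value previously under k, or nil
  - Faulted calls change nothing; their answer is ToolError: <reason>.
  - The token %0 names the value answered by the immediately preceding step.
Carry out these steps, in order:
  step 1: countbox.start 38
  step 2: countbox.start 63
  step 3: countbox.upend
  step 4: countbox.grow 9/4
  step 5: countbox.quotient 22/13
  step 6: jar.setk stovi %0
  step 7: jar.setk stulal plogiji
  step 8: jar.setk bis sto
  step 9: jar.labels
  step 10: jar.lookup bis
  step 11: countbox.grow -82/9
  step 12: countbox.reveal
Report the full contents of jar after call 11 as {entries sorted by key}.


Answer: {bis=sto, stovi=7423/5544, stulal=plogiji}

Derivation:
! 1. countbox.start(x=38) == 38
! 2. countbox.start(x=63) == 63
! 3. countbox.upend() == 1/63
! 4. countbox.grow(x=9/4) == 571/252
! 5. countbox.quotient(x=22/13) == 7423/5544
! 6. jar.setk(k=stovi, v=%0) == nil
! 7. jar.setk(k=stulal, v=plogiji) == nil
! 8. jar.setk(k=bis, v=sto) == drecrafla
! 9. jar.labels() == [bis, stovi, stulal]
! 10. jar.lookup(k=bis) == sto
! 11. countbox.grow(x=-82/9) == -14363/1848
! 12. countbox.reveal() == -14363/1848


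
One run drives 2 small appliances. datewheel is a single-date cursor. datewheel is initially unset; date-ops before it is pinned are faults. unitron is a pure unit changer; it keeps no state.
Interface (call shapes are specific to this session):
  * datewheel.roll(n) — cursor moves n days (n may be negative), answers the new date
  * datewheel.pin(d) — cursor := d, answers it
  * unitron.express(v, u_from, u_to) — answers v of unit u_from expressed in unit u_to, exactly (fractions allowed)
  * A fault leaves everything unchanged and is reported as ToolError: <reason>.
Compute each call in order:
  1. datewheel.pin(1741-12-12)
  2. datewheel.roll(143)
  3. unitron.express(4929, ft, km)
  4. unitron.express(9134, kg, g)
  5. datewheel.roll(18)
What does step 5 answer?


==> pin(d=1741-12-12)
<== 1741-12-12
==> roll(n=143)
<== 1742-05-04
==> express(v=4929, u_from=ft, u_to=km)
<== 1877949/1250000
==> express(v=9134, u_from=kg, u_to=g)
<== 9134000
==> roll(n=18)
<== 1742-05-22

Answer: 1742-05-22


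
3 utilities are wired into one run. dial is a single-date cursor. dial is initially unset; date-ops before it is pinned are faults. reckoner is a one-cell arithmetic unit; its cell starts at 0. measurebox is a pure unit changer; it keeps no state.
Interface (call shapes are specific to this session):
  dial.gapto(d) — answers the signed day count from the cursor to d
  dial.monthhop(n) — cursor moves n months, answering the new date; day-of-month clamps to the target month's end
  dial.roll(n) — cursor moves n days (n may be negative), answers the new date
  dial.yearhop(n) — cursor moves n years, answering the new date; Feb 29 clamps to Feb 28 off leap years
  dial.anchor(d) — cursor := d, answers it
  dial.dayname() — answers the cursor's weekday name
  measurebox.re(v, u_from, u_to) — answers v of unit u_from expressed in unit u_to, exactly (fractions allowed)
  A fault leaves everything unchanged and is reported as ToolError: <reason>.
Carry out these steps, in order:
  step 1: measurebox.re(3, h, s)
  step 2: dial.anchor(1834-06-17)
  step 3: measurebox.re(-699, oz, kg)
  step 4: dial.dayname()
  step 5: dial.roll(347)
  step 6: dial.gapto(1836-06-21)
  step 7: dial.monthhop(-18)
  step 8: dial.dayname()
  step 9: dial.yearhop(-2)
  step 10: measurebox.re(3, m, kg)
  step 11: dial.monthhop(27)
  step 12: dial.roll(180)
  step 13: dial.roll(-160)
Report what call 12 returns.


-> measurebox.re(v='3', u_from='h', u_to='s')
<- 10800
-> dial.anchor(d='1834-06-17')
<- 1834-06-17
-> measurebox.re(v='-699', u_from='oz', u_to='kg')
<- -31706106663/1600000000
-> dial.dayname()
<- Tuesday
-> dial.roll(n='347')
<- 1835-05-30
-> dial.gapto(d='1836-06-21')
<- 388
-> dial.monthhop(n='-18')
<- 1833-11-30
-> dial.dayname()
<- Saturday
-> dial.yearhop(n='-2')
<- 1831-11-30
-> measurebox.re(v='3', u_from='m', u_to='kg')
<- ToolError: incompatible units
-> dial.monthhop(n='27')
<- 1834-02-28
-> dial.roll(n='180')
<- 1834-08-27
-> dial.roll(n='-160')
<- 1834-03-20

Answer: 1834-08-27


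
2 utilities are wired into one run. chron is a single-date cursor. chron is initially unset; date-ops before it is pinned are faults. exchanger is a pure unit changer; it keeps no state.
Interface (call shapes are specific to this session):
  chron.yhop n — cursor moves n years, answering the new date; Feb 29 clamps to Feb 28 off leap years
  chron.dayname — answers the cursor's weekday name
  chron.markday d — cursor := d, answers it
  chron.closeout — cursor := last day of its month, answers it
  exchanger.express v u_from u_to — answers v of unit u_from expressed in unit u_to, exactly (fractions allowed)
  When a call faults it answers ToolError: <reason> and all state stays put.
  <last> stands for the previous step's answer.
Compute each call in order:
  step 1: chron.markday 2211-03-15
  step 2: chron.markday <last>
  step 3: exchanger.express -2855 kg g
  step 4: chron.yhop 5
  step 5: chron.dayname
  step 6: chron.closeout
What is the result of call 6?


>>> chron.markday d: 2211-03-15
[out] 2211-03-15
>>> chron.markday d: <last>
[out] 2211-03-15
>>> exchanger.express v: -2855 u_from: kg u_to: g
[out] -2855000
>>> chron.yhop n: 5
[out] 2216-03-15
>>> chron.dayname
[out] Friday
>>> chron.closeout
[out] 2216-03-31

Answer: 2216-03-31


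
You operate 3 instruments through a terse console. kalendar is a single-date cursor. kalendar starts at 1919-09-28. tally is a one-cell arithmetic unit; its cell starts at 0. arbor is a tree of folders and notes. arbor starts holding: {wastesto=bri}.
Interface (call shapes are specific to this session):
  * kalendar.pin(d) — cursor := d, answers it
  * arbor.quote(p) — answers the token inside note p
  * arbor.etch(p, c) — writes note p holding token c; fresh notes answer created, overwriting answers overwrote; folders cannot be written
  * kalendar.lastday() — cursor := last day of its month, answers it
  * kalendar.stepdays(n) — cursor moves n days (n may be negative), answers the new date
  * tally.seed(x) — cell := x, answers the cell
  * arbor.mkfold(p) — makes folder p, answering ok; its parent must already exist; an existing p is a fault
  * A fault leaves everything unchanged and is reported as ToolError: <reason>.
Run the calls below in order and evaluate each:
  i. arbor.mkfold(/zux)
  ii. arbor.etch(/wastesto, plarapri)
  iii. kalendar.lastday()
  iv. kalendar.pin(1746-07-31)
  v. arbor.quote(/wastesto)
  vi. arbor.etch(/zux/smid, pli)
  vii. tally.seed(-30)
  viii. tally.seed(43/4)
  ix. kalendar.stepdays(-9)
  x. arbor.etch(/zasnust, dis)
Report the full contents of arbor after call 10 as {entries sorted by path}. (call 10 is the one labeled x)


Answer: {wastesto=plarapri, zasnust=dis, zux/, zux/smid=pli}

Derivation:
Step: arbor.mkfold[p: /zux]
Result: ok
Step: arbor.etch[p: /wastesto; c: plarapri]
Result: overwrote
Step: kalendar.lastday[]
Result: 1919-09-30
Step: kalendar.pin[d: 1746-07-31]
Result: 1746-07-31
Step: arbor.quote[p: /wastesto]
Result: plarapri
Step: arbor.etch[p: /zux/smid; c: pli]
Result: created
Step: tally.seed[x: -30]
Result: -30
Step: tally.seed[x: 43/4]
Result: 43/4
Step: kalendar.stepdays[n: -9]
Result: 1746-07-22
Step: arbor.etch[p: /zasnust; c: dis]
Result: created


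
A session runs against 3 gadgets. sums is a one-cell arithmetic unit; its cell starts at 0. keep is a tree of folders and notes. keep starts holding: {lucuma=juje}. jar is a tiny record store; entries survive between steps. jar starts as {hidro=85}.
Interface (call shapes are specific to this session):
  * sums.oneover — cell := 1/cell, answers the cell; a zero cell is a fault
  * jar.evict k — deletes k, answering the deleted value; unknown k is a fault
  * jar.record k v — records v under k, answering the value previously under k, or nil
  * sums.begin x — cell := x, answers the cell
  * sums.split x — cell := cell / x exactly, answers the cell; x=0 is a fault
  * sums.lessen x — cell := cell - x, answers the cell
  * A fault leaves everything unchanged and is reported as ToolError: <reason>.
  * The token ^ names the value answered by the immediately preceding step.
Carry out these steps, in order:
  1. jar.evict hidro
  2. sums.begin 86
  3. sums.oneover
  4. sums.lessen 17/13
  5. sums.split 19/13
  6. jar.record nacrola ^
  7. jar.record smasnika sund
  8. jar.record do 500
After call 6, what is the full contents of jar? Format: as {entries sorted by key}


Then jar.evict(k: hidro), and get 85.
I use sums.begin(x: 86): 86.
Calling sums.oneover(), and observe 1/86.
Next I call sums.lessen(x: 17/13), and see -1449/1118.
I call sums.split(x: 19/13), giving -1449/1634.
Using jar.record(k: nacrola, v: ^), giving nil.
I call jar.record(k: smasnika, v: sund), which returns nil.
I try jar.record(k: do, v: 500), and see nil.

Answer: {nacrola=-1449/1634}


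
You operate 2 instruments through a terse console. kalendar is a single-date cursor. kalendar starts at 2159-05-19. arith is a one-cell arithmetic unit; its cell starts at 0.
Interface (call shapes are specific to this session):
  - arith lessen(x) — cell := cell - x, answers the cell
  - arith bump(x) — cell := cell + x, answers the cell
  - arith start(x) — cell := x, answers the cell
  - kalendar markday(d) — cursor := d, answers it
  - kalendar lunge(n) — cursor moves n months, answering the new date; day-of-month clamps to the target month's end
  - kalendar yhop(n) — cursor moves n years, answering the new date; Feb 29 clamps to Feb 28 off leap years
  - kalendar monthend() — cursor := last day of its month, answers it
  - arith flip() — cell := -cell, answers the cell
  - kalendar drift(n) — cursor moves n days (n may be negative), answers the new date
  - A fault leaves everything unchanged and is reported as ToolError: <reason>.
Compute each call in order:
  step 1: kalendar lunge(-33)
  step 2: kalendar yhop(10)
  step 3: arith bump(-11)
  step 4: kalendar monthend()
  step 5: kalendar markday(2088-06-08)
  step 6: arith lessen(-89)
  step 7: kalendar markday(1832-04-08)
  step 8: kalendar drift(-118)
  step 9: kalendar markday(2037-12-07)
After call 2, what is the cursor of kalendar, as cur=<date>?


Answer: cur=2166-08-19

Derivation:
% kalendar lunge(n='-33') == 2156-08-19
% kalendar yhop(n='10') == 2166-08-19
% arith bump(x='-11') == -11
% kalendar monthend() == 2166-08-31
% kalendar markday(d='2088-06-08') == 2088-06-08
% arith lessen(x='-89') == 78
% kalendar markday(d='1832-04-08') == 1832-04-08
% kalendar drift(n='-118') == 1831-12-12
% kalendar markday(d='2037-12-07') == 2037-12-07


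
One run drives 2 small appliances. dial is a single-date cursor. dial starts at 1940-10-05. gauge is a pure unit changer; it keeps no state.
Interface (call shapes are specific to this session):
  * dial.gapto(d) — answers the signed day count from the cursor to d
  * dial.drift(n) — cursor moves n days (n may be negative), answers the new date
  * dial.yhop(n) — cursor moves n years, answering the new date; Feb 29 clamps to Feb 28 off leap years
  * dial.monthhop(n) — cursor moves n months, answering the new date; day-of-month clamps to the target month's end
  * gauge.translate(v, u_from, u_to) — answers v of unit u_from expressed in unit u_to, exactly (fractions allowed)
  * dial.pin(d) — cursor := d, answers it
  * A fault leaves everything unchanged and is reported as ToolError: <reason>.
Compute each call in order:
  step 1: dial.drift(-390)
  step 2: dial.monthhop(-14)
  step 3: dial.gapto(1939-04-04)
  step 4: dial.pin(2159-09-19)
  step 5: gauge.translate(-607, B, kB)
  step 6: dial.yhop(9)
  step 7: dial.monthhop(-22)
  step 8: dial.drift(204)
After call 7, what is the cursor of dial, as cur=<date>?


Answer: cur=2166-11-19

Derivation:
I try dial.drift using n='-390', yielding 1939-09-11.
I run dial.monthhop using n='-14': 1938-07-11.
Next I call dial.gapto using d='1939-04-04', and see 267.
I call dial.pin using d='2159-09-19', → 2159-09-19.
Using gauge.translate using v='-607', u_from='B', u_to='kB', — result: -607/1000.
Then dial.yhop using n='9', yielding 2168-09-19.
I call dial.monthhop using n='-22': 2166-11-19.
Using dial.drift using n='204', and get 2167-06-11.


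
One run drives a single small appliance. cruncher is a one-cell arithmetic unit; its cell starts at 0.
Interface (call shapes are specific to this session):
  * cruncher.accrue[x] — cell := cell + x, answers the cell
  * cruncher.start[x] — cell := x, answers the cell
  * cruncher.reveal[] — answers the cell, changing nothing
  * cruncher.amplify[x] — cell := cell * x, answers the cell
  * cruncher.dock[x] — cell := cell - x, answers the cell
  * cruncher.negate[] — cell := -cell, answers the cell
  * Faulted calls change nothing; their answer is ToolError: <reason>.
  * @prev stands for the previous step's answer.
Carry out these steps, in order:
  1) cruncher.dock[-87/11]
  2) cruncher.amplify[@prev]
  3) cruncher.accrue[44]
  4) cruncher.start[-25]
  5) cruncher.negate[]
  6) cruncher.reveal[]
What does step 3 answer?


Answer: 12893/121

Derivation:
Calling cruncher.dock with x→-87/11, giving 87/11.
Next I call cruncher.amplify with x→@prev, — result: 7569/121.
Now I run cruncher.accrue with x→44, → 12893/121.
Calling cruncher.start with x→-25, and observe -25.
I call cruncher.negate: 25.
Using cruncher.reveal, and see 25.


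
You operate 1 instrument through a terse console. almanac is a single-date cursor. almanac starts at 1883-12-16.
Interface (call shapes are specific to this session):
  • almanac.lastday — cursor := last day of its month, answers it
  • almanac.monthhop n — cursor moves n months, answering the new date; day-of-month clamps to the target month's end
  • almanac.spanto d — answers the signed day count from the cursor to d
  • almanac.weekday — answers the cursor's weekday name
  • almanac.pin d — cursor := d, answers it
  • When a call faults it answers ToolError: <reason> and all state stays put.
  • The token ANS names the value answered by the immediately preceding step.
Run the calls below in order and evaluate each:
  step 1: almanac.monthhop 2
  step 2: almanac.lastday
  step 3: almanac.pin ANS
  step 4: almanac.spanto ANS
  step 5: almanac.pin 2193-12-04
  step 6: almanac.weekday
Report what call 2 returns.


-- 1. monthhop(n=2) ~> 1884-02-16
-- 2. lastday() ~> 1884-02-29
-- 3. pin(d=ANS) ~> 1884-02-29
-- 4. spanto(d=ANS) ~> 0
-- 5. pin(d=2193-12-04) ~> 2193-12-04
-- 6. weekday() ~> Wednesday

Answer: 1884-02-29


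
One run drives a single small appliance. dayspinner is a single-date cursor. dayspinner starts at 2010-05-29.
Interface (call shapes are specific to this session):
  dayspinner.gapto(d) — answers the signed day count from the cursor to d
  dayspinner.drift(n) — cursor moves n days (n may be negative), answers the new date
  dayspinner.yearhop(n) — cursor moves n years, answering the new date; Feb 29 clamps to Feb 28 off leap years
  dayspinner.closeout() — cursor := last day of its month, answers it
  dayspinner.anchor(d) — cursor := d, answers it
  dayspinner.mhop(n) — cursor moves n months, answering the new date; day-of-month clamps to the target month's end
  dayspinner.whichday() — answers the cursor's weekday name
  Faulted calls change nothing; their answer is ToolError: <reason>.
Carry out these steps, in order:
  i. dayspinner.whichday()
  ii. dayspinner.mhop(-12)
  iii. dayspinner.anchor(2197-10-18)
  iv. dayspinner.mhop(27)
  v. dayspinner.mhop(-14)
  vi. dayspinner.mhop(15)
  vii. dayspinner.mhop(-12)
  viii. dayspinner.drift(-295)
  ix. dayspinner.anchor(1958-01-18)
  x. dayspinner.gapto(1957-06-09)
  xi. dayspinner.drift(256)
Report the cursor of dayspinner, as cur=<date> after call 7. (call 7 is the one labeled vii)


Answer: cur=2199-02-18

Derivation:
~$ whichday
= Saturday
~$ mhop n: -12
= 2009-05-29
~$ anchor d: 2197-10-18
= 2197-10-18
~$ mhop n: 27
= 2200-01-18
~$ mhop n: -14
= 2198-11-18
~$ mhop n: 15
= 2200-02-18
~$ mhop n: -12
= 2199-02-18
~$ drift n: -295
= 2198-04-29
~$ anchor d: 1958-01-18
= 1958-01-18
~$ gapto d: 1957-06-09
= -223
~$ drift n: 256
= 1958-10-01


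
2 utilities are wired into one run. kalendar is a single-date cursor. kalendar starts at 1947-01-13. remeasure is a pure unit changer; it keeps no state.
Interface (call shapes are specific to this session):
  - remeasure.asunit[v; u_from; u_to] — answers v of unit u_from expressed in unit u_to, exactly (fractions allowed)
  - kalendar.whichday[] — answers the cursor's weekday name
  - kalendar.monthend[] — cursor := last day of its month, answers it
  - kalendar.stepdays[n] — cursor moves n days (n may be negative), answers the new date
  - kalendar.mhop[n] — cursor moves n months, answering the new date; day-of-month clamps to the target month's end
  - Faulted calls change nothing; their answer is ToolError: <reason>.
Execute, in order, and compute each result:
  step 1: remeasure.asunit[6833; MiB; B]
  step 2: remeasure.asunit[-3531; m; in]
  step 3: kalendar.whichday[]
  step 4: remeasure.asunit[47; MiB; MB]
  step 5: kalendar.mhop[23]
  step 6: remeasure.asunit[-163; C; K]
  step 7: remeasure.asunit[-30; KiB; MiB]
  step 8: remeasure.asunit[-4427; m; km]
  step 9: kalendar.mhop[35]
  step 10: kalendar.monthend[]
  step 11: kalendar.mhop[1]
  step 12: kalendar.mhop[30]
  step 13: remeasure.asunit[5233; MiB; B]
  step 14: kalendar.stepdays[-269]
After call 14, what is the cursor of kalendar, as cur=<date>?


// asunit(6833, MiB, B) -> 7164919808
// asunit(-3531, m, in) -> -17655000/127
// whichday() -> Monday
// asunit(47, MiB, MB) -> 770048/15625
// mhop(23) -> 1948-12-13
// asunit(-163, C, K) -> 2203/20
// asunit(-30, KiB, MiB) -> -15/512
// asunit(-4427, m, km) -> -4427/1000
// mhop(35) -> 1951-11-13
// monthend() -> 1951-11-30
// mhop(1) -> 1951-12-30
// mhop(30) -> 1954-06-30
// asunit(5233, MiB, B) -> 5487198208
// stepdays(-269) -> 1953-10-04

Answer: cur=1953-10-04


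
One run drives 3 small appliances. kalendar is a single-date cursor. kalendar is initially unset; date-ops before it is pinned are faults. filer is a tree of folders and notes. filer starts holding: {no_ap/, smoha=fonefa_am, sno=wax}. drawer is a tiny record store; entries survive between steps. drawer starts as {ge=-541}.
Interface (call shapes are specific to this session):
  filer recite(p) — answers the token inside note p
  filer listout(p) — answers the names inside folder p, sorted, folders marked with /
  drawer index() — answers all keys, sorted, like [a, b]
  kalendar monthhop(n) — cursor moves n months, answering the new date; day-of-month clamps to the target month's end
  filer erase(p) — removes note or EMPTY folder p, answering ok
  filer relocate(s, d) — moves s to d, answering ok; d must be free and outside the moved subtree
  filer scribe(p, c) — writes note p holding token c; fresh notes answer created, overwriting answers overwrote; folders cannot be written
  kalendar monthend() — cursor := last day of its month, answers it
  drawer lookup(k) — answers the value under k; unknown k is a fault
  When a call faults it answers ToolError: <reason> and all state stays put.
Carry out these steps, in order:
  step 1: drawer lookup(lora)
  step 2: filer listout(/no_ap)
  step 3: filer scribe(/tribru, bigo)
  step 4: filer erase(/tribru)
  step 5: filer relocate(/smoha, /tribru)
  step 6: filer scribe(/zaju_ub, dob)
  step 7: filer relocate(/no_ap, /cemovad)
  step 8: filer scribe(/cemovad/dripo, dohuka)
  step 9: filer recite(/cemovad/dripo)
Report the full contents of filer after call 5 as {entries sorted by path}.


~$ drawer lookup lora
= ToolError: no such key lora
~$ filer listout /no_ap
= []
~$ filer scribe /tribru bigo
= created
~$ filer erase /tribru
= ok
~$ filer relocate /smoha /tribru
= ok
~$ filer scribe /zaju_ub dob
= created
~$ filer relocate /no_ap /cemovad
= ok
~$ filer scribe /cemovad/dripo dohuka
= created
~$ filer recite /cemovad/dripo
= dohuka

Answer: {no_ap/, sno=wax, tribru=fonefa_am}


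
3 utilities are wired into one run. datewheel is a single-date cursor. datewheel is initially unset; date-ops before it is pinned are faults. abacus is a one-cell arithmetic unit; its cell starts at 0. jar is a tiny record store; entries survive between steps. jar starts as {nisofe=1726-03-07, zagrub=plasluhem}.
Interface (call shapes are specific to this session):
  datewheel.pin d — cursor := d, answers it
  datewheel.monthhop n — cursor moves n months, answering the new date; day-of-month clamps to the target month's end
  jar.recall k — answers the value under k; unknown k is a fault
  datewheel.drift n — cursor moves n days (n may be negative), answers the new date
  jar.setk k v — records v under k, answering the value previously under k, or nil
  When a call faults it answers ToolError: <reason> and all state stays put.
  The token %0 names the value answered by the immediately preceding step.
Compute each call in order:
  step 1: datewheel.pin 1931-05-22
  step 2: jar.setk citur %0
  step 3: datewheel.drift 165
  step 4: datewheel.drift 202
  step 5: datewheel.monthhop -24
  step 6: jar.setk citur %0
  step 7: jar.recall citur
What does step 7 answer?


Answer: 1930-05-23

Derivation:
==> datewheel.pin(d=1931-05-22)
<== 1931-05-22
==> jar.setk(k=citur, v=%0)
<== nil
==> datewheel.drift(n=165)
<== 1931-11-03
==> datewheel.drift(n=202)
<== 1932-05-23
==> datewheel.monthhop(n=-24)
<== 1930-05-23
==> jar.setk(k=citur, v=%0)
<== 1931-05-22
==> jar.recall(k=citur)
<== 1930-05-23


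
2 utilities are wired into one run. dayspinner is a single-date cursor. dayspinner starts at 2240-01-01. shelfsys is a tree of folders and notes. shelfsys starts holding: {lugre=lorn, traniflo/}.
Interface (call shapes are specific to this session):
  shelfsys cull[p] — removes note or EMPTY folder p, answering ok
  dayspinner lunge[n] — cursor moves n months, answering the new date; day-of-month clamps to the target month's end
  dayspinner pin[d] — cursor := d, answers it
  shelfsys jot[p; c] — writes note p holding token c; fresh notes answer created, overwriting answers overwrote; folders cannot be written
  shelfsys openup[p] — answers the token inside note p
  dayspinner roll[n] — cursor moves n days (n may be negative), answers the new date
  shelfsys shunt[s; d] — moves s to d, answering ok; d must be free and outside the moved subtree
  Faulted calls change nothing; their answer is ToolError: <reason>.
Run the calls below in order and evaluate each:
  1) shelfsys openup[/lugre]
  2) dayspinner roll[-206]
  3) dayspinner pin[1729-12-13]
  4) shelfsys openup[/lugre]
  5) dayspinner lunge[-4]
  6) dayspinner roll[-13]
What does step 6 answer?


Answer: 1729-07-31

Derivation:
Invoking shelfsys openup passing /lugre, — result: lorn.
I run dayspinner roll passing -206, and get 2239-06-09.
Using dayspinner pin passing 1729-12-13, and get 1729-12-13.
Now I run shelfsys openup passing /lugre, → lorn.
Next I call dayspinner lunge passing -4, — result: 1729-08-13.
I use dayspinner roll passing -13, and see 1729-07-31.


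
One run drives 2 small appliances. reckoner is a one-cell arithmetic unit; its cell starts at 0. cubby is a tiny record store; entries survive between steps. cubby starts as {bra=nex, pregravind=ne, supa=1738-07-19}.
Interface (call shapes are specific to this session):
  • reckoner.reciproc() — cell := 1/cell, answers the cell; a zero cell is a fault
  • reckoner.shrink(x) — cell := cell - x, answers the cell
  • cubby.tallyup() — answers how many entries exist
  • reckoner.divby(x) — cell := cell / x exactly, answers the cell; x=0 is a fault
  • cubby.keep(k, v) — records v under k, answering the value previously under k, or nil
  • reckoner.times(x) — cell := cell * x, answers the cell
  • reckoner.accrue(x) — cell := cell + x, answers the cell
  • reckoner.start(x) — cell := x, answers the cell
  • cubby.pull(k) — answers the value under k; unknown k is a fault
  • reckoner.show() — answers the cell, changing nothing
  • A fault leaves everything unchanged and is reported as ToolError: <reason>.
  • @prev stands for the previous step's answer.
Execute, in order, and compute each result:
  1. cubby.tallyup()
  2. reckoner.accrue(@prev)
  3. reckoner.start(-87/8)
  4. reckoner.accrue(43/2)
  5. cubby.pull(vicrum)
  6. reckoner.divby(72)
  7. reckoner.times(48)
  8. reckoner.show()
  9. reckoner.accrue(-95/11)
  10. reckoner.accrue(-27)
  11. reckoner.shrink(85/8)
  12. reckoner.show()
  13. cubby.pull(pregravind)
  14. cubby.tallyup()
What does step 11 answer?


// 1. tallyup() ~> 3
// 2. accrue(x: @prev) ~> 3
// 3. start(x: -87/8) ~> -87/8
// 4. accrue(x: 43/2) ~> 85/8
// 5. pull(k: vicrum) ~> ToolError: no such key vicrum
// 6. divby(x: 72) ~> 85/576
// 7. times(x: 48) ~> 85/12
// 8. show() ~> 85/12
// 9. accrue(x: -95/11) ~> -205/132
// 10. accrue(x: -27) ~> -3769/132
// 11. shrink(x: 85/8) ~> -10343/264
// 12. show() ~> -10343/264
// 13. pull(k: pregravind) ~> ne
// 14. tallyup() ~> 3

Answer: -10343/264


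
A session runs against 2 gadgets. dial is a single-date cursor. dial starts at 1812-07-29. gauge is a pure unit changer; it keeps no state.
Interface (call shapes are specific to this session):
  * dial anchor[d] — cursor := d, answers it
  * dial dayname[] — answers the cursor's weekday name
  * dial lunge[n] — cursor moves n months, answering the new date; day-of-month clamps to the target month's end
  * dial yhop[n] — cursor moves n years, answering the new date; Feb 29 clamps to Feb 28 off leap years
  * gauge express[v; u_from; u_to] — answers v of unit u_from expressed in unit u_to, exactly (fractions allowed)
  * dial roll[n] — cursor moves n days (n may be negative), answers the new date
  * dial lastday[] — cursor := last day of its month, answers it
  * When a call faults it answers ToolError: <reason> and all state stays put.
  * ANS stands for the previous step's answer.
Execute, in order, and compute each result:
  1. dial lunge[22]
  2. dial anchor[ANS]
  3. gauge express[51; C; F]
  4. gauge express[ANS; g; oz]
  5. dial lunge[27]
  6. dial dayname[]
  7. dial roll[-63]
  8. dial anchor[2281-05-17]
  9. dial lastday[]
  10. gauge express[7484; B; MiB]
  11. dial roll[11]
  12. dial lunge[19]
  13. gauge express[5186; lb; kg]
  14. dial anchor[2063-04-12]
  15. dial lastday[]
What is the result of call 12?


Answer: 2283-01-11

Derivation:
CALL dial lunge[n→22]
RET  1814-05-29
CALL dial anchor[d→ANS]
RET  1814-05-29
CALL gauge express[v→51; u_from→C; u_to→F]
RET  619/5
CALL gauge express[v→ANS; u_from→g; u_to→oz]
RET  198080000/45359237
CALL dial lunge[n→27]
RET  1816-08-29
CALL dial dayname[]
RET  Thursday
CALL dial roll[n→-63]
RET  1816-06-27
CALL dial anchor[d→2281-05-17]
RET  2281-05-17
CALL dial lastday[]
RET  2281-05-31
CALL gauge express[v→7484; u_from→B; u_to→MiB]
RET  1871/262144
CALL dial roll[n→11]
RET  2281-06-11
CALL dial lunge[n→19]
RET  2283-01-11
CALL gauge express[v→5186; u_from→lb; u_to→kg]
RET  117616501541/50000000
CALL dial anchor[d→2063-04-12]
RET  2063-04-12
CALL dial lastday[]
RET  2063-04-30


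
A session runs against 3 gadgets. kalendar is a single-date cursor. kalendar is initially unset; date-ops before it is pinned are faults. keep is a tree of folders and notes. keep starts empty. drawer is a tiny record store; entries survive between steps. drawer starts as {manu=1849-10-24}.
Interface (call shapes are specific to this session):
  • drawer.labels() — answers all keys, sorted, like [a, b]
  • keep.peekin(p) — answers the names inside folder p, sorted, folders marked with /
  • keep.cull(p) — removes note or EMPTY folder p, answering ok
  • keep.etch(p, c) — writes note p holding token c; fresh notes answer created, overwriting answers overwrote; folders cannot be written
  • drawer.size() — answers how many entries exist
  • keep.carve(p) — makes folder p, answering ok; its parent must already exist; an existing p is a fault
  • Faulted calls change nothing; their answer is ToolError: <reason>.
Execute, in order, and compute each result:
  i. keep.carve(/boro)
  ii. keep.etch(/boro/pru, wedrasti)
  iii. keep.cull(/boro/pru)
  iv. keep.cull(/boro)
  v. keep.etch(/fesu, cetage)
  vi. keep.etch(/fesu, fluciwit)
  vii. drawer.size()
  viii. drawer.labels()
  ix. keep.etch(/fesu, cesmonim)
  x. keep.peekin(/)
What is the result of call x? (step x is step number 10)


# 1. carve(/boro) => ok
# 2. etch(/boro/pru, wedrasti) => created
# 3. cull(/boro/pru) => ok
# 4. cull(/boro) => ok
# 5. etch(/fesu, cetage) => created
# 6. etch(/fesu, fluciwit) => overwrote
# 7. size() => 1
# 8. labels() => [manu]
# 9. etch(/fesu, cesmonim) => overwrote
# 10. peekin(/) => [fesu]

Answer: [fesu]


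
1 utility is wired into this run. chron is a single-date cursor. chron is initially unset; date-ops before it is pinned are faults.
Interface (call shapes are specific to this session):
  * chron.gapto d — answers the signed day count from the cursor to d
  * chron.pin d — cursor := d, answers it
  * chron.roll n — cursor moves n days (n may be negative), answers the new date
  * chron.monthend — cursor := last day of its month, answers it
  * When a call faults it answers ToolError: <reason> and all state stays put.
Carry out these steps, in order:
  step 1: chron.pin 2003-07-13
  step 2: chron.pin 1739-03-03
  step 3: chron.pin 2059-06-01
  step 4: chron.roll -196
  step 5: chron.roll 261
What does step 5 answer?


Answer: 2059-08-05

Derivation:
> chron.pin 2003-07-13
:: 2003-07-13
> chron.pin 1739-03-03
:: 1739-03-03
> chron.pin 2059-06-01
:: 2059-06-01
> chron.roll -196
:: 2058-11-17
> chron.roll 261
:: 2059-08-05


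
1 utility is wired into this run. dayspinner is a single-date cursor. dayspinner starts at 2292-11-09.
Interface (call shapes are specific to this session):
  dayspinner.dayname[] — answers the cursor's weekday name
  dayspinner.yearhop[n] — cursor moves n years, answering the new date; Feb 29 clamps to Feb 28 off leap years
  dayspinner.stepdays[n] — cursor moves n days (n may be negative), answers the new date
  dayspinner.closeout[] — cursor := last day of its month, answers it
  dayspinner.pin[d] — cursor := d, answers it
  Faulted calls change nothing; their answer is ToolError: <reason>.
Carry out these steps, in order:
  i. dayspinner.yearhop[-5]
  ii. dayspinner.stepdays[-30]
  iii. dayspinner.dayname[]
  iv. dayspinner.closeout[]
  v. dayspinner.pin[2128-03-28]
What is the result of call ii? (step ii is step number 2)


>>> yearhop n→-5
[out] 2287-11-09
>>> stepdays n→-30
[out] 2287-10-10
>>> dayname
[out] Monday
>>> closeout
[out] 2287-10-31
>>> pin d→2128-03-28
[out] 2128-03-28

Answer: 2287-10-10


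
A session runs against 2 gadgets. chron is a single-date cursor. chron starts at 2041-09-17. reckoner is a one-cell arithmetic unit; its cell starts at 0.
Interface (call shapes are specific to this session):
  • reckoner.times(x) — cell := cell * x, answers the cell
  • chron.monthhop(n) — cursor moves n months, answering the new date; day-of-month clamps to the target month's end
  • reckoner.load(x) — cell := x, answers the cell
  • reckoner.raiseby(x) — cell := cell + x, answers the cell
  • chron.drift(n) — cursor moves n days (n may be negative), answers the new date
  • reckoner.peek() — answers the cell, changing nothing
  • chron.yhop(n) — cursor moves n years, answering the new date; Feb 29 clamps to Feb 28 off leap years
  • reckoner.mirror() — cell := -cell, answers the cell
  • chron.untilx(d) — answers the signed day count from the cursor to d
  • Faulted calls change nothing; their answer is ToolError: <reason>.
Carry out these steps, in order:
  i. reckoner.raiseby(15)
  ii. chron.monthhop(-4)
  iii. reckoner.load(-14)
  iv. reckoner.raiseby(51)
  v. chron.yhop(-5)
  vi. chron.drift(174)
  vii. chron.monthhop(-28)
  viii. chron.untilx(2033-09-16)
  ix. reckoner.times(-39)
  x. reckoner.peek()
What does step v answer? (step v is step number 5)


Do: reckoner.raiseby[x→15]
See: 15
Do: chron.monthhop[n→-4]
See: 2041-05-17
Do: reckoner.load[x→-14]
See: -14
Do: reckoner.raiseby[x→51]
See: 37
Do: chron.yhop[n→-5]
See: 2036-05-17
Do: chron.drift[n→174]
See: 2036-11-07
Do: chron.monthhop[n→-28]
See: 2034-07-07
Do: chron.untilx[d→2033-09-16]
See: -294
Do: reckoner.times[x→-39]
See: -1443
Do: reckoner.peek[]
See: -1443

Answer: 2036-05-17
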